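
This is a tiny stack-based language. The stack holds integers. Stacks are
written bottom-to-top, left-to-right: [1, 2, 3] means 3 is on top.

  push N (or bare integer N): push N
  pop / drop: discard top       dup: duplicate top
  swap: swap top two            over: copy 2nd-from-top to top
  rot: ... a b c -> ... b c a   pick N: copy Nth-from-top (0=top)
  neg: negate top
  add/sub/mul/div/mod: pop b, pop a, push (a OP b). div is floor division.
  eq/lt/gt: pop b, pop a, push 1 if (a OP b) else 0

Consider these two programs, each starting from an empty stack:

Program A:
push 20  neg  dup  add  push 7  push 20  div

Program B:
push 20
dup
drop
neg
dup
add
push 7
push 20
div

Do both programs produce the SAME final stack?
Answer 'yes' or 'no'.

Answer: yes

Derivation:
Program A trace:
  After 'push 20': [20]
  After 'neg': [-20]
  After 'dup': [-20, -20]
  After 'add': [-40]
  After 'push 7': [-40, 7]
  After 'push 20': [-40, 7, 20]
  After 'div': [-40, 0]
Program A final stack: [-40, 0]

Program B trace:
  After 'push 20': [20]
  After 'dup': [20, 20]
  After 'drop': [20]
  After 'neg': [-20]
  After 'dup': [-20, -20]
  After 'add': [-40]
  After 'push 7': [-40, 7]
  After 'push 20': [-40, 7, 20]
  After 'div': [-40, 0]
Program B final stack: [-40, 0]
Same: yes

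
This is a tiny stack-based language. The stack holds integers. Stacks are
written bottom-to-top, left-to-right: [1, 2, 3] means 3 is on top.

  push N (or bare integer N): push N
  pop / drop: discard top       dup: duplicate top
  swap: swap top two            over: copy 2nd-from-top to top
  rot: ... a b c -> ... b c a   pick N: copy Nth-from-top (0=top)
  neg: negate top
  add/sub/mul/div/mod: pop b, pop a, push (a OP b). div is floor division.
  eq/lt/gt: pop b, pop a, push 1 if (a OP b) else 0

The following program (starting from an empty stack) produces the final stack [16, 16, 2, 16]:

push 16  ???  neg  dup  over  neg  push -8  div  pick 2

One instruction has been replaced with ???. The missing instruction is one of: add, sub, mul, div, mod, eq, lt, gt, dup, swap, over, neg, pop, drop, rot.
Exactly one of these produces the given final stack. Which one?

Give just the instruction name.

Answer: neg

Derivation:
Stack before ???: [16]
Stack after ???:  [-16]
The instruction that transforms [16] -> [-16] is: neg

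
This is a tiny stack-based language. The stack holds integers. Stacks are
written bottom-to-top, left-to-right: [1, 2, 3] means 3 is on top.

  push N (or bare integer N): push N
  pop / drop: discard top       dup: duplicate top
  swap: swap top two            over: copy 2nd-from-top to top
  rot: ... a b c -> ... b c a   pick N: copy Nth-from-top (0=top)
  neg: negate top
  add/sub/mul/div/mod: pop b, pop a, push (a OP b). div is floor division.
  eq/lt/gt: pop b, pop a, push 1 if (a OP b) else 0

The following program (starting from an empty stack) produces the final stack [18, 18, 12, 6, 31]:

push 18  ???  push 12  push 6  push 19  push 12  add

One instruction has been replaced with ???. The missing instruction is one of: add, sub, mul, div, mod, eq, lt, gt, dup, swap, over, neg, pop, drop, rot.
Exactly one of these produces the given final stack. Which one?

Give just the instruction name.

Answer: dup

Derivation:
Stack before ???: [18]
Stack after ???:  [18, 18]
The instruction that transforms [18] -> [18, 18] is: dup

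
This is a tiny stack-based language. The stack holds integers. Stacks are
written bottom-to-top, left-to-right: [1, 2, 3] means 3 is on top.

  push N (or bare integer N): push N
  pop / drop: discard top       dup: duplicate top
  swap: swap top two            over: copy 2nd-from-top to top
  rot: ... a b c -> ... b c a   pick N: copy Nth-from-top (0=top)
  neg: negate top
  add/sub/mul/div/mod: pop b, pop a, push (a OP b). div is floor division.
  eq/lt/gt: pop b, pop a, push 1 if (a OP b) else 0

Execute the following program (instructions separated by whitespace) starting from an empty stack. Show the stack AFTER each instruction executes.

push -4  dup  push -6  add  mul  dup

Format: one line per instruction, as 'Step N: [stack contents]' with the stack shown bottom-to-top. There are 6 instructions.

Step 1: [-4]
Step 2: [-4, -4]
Step 3: [-4, -4, -6]
Step 4: [-4, -10]
Step 5: [40]
Step 6: [40, 40]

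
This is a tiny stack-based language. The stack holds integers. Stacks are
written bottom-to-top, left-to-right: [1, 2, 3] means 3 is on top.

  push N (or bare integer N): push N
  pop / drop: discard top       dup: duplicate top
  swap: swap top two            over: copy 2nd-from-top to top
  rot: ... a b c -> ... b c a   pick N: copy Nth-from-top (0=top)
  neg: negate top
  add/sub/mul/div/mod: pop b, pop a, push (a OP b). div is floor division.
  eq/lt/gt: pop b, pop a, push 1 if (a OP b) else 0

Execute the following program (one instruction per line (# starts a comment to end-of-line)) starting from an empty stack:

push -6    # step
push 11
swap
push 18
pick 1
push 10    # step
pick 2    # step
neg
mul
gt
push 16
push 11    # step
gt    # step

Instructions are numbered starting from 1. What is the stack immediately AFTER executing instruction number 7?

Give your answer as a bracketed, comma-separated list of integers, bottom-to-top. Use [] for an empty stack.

Step 1 ('push -6'): [-6]
Step 2 ('push 11'): [-6, 11]
Step 3 ('swap'): [11, -6]
Step 4 ('push 18'): [11, -6, 18]
Step 5 ('pick 1'): [11, -6, 18, -6]
Step 6 ('push 10'): [11, -6, 18, -6, 10]
Step 7 ('pick 2'): [11, -6, 18, -6, 10, 18]

Answer: [11, -6, 18, -6, 10, 18]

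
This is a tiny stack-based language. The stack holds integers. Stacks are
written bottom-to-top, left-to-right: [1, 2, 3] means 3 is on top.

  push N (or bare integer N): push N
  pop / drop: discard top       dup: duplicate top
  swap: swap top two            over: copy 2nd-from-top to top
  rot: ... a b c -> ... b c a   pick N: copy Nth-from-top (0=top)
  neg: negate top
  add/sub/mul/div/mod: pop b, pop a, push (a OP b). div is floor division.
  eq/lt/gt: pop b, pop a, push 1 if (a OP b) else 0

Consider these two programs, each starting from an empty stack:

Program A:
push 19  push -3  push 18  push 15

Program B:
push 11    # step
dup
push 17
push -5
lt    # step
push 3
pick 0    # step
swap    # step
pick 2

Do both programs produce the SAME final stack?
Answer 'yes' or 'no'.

Program A trace:
  After 'push 19': [19]
  After 'push -3': [19, -3]
  After 'push 18': [19, -3, 18]
  After 'push 15': [19, -3, 18, 15]
Program A final stack: [19, -3, 18, 15]

Program B trace:
  After 'push 11': [11]
  After 'dup': [11, 11]
  After 'push 17': [11, 11, 17]
  After 'push -5': [11, 11, 17, -5]
  After 'lt': [11, 11, 0]
  After 'push 3': [11, 11, 0, 3]
  After 'pick 0': [11, 11, 0, 3, 3]
  After 'swap': [11, 11, 0, 3, 3]
  After 'pick 2': [11, 11, 0, 3, 3, 0]
Program B final stack: [11, 11, 0, 3, 3, 0]
Same: no

Answer: no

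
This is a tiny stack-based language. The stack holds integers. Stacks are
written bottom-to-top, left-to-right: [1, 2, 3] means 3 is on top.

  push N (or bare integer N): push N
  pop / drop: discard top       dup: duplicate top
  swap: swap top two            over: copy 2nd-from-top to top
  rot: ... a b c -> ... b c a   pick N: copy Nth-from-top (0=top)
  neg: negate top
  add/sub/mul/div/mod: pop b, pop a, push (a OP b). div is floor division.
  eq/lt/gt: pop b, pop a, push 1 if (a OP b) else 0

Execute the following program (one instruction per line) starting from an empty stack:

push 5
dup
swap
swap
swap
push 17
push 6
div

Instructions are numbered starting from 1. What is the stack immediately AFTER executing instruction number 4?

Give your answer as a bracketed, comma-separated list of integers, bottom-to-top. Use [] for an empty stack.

Answer: [5, 5]

Derivation:
Step 1 ('push 5'): [5]
Step 2 ('dup'): [5, 5]
Step 3 ('swap'): [5, 5]
Step 4 ('swap'): [5, 5]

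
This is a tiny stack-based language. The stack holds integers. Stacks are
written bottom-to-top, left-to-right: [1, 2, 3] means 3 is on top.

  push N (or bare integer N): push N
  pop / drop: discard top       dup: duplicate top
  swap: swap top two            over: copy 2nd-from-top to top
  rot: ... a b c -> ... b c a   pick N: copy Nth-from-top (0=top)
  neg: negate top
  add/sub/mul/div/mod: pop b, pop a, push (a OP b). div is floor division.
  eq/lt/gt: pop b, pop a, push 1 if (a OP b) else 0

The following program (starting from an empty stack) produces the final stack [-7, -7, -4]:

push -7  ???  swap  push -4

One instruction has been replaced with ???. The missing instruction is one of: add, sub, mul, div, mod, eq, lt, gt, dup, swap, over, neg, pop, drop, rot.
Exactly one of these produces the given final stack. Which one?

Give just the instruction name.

Answer: dup

Derivation:
Stack before ???: [-7]
Stack after ???:  [-7, -7]
The instruction that transforms [-7] -> [-7, -7] is: dup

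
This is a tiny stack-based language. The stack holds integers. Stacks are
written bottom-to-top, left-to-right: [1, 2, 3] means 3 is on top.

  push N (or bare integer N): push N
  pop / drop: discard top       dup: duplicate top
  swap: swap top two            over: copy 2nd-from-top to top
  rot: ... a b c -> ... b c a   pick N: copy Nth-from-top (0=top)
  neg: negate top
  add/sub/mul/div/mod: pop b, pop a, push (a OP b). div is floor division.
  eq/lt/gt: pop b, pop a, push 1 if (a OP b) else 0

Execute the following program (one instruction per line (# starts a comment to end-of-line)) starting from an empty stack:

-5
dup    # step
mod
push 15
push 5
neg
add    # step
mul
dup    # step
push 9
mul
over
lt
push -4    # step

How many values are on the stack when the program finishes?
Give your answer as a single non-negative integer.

After 'push -5': stack = [-5] (depth 1)
After 'dup': stack = [-5, -5] (depth 2)
After 'mod': stack = [0] (depth 1)
After 'push 15': stack = [0, 15] (depth 2)
After 'push 5': stack = [0, 15, 5] (depth 3)
After 'neg': stack = [0, 15, -5] (depth 3)
After 'add': stack = [0, 10] (depth 2)
After 'mul': stack = [0] (depth 1)
After 'dup': stack = [0, 0] (depth 2)
After 'push 9': stack = [0, 0, 9] (depth 3)
After 'mul': stack = [0, 0] (depth 2)
After 'over': stack = [0, 0, 0] (depth 3)
After 'lt': stack = [0, 0] (depth 2)
After 'push -4': stack = [0, 0, -4] (depth 3)

Answer: 3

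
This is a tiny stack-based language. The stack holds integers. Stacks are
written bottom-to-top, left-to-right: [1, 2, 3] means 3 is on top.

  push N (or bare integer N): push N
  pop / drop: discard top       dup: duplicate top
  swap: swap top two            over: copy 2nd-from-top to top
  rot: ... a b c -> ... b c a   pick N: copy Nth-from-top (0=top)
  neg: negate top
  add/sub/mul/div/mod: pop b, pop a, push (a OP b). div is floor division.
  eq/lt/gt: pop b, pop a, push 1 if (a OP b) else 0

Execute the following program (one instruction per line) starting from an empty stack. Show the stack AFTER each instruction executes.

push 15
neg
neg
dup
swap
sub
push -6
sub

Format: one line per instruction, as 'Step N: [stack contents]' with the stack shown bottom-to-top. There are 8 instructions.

Step 1: [15]
Step 2: [-15]
Step 3: [15]
Step 4: [15, 15]
Step 5: [15, 15]
Step 6: [0]
Step 7: [0, -6]
Step 8: [6]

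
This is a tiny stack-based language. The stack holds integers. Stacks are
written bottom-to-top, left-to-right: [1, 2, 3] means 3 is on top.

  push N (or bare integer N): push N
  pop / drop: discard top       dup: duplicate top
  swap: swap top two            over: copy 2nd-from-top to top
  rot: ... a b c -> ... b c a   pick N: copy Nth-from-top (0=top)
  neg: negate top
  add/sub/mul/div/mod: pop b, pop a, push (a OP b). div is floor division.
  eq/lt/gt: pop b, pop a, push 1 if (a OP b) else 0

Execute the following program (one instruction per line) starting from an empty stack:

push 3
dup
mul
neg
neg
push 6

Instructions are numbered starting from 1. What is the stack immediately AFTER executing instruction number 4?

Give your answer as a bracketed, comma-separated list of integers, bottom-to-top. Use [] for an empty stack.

Answer: [-9]

Derivation:
Step 1 ('push 3'): [3]
Step 2 ('dup'): [3, 3]
Step 3 ('mul'): [9]
Step 4 ('neg'): [-9]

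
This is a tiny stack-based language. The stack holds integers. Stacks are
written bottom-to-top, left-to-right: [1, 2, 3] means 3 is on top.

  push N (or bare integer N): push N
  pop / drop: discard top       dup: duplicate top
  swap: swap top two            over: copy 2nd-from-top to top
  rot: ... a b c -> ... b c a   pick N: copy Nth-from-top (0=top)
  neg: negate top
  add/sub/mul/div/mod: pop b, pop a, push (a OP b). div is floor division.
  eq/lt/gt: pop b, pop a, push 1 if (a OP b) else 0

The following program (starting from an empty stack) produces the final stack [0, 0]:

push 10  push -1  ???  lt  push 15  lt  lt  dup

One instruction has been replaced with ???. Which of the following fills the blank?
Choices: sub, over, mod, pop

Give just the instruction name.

Answer: over

Derivation:
Stack before ???: [10, -1]
Stack after ???:  [10, -1, 10]
Checking each choice:
  sub: stack underflow (need 2, have 1)
  over: MATCH
  mod: stack underflow (need 2, have 1)
  pop: stack underflow (need 2, have 1)


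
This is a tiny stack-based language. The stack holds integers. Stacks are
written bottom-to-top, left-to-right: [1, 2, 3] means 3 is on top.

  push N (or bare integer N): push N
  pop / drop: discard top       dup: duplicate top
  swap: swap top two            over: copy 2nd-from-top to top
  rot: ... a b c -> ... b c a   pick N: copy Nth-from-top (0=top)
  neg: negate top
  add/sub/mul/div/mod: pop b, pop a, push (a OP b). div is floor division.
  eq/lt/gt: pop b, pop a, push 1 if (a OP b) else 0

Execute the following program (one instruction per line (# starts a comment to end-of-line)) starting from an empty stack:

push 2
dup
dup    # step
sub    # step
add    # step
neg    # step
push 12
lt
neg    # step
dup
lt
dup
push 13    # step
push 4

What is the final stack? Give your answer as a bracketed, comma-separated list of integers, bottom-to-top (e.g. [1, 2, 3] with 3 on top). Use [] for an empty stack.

Answer: [0, 0, 13, 4]

Derivation:
After 'push 2': [2]
After 'dup': [2, 2]
After 'dup': [2, 2, 2]
After 'sub': [2, 0]
After 'add': [2]
After 'neg': [-2]
After 'push 12': [-2, 12]
After 'lt': [1]
After 'neg': [-1]
After 'dup': [-1, -1]
After 'lt': [0]
After 'dup': [0, 0]
After 'push 13': [0, 0, 13]
After 'push 4': [0, 0, 13, 4]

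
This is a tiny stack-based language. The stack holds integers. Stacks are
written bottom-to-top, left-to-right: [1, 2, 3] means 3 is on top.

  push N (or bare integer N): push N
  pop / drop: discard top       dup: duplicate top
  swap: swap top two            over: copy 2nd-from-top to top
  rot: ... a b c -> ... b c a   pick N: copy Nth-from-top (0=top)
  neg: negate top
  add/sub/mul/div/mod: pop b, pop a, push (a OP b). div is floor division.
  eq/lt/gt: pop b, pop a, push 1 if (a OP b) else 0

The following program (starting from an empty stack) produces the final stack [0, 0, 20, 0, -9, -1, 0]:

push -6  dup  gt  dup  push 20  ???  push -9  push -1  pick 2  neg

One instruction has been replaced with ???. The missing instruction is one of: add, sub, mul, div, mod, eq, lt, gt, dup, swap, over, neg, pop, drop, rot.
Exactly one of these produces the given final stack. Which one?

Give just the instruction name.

Answer: over

Derivation:
Stack before ???: [0, 0, 20]
Stack after ???:  [0, 0, 20, 0]
The instruction that transforms [0, 0, 20] -> [0, 0, 20, 0] is: over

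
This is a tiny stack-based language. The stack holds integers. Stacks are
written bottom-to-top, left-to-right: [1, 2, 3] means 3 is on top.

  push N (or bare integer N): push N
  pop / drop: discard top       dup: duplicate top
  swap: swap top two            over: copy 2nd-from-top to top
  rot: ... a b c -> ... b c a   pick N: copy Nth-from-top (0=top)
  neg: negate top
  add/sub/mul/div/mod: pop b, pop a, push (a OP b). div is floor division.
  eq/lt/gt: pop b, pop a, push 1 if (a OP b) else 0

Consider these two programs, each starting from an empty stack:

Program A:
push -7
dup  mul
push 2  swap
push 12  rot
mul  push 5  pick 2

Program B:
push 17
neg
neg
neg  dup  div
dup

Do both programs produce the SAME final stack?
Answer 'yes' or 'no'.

Answer: no

Derivation:
Program A trace:
  After 'push -7': [-7]
  After 'dup': [-7, -7]
  After 'mul': [49]
  After 'push 2': [49, 2]
  After 'swap': [2, 49]
  After 'push 12': [2, 49, 12]
  After 'rot': [49, 12, 2]
  After 'mul': [49, 24]
  After 'push 5': [49, 24, 5]
  After 'pick 2': [49, 24, 5, 49]
Program A final stack: [49, 24, 5, 49]

Program B trace:
  After 'push 17': [17]
  After 'neg': [-17]
  After 'neg': [17]
  After 'neg': [-17]
  After 'dup': [-17, -17]
  After 'div': [1]
  After 'dup': [1, 1]
Program B final stack: [1, 1]
Same: no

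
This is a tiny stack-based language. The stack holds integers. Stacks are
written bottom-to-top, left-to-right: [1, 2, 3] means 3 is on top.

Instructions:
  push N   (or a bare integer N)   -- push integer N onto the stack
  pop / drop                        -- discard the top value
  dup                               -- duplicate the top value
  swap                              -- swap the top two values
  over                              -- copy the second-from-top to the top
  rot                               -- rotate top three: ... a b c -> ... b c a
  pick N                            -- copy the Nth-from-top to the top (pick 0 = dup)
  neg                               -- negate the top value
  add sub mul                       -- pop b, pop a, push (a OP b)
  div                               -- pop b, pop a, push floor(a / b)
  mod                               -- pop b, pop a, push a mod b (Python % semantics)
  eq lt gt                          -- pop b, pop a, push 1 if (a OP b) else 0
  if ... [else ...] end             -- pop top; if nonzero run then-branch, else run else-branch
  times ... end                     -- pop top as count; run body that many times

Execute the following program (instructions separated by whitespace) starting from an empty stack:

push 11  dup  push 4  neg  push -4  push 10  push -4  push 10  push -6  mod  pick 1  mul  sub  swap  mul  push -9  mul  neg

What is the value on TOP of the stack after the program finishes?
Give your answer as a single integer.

Answer: -1080

Derivation:
After 'push 11': [11]
After 'dup': [11, 11]
After 'push 4': [11, 11, 4]
After 'neg': [11, 11, -4]
After 'push -4': [11, 11, -4, -4]
After 'push 10': [11, 11, -4, -4, 10]
After 'push -4': [11, 11, -4, -4, 10, -4]
After 'push 10': [11, 11, -4, -4, 10, -4, 10]
After 'push -6': [11, 11, -4, -4, 10, -4, 10, -6]
After 'mod': [11, 11, -4, -4, 10, -4, -2]
After 'pick 1': [11, 11, -4, -4, 10, -4, -2, -4]
After 'mul': [11, 11, -4, -4, 10, -4, 8]
After 'sub': [11, 11, -4, -4, 10, -12]
After 'swap': [11, 11, -4, -4, -12, 10]
After 'mul': [11, 11, -4, -4, -120]
After 'push -9': [11, 11, -4, -4, -120, -9]
After 'mul': [11, 11, -4, -4, 1080]
After 'neg': [11, 11, -4, -4, -1080]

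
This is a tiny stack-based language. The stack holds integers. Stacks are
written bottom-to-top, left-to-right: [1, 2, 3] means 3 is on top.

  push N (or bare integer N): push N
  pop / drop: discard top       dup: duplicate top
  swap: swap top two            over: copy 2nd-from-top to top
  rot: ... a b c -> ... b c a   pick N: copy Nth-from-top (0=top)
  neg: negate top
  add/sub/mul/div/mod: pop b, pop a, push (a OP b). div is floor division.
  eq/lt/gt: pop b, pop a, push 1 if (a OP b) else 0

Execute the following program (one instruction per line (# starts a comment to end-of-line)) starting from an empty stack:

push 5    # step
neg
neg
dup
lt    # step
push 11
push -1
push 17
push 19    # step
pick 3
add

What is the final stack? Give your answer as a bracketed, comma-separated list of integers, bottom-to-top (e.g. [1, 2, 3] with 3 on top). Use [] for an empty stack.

After 'push 5': [5]
After 'neg': [-5]
After 'neg': [5]
After 'dup': [5, 5]
After 'lt': [0]
After 'push 11': [0, 11]
After 'push -1': [0, 11, -1]
After 'push 17': [0, 11, -1, 17]
After 'push 19': [0, 11, -1, 17, 19]
After 'pick 3': [0, 11, -1, 17, 19, 11]
After 'add': [0, 11, -1, 17, 30]

Answer: [0, 11, -1, 17, 30]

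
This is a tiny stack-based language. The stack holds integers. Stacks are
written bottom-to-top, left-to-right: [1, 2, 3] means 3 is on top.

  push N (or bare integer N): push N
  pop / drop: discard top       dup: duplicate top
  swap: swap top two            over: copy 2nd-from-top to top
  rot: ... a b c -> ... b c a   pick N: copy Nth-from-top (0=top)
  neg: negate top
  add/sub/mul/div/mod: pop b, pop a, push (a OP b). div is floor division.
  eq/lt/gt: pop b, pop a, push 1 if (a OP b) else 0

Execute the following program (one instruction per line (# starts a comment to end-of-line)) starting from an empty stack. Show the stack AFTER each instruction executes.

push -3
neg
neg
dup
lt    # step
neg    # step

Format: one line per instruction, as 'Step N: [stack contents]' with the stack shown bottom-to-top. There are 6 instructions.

Step 1: [-3]
Step 2: [3]
Step 3: [-3]
Step 4: [-3, -3]
Step 5: [0]
Step 6: [0]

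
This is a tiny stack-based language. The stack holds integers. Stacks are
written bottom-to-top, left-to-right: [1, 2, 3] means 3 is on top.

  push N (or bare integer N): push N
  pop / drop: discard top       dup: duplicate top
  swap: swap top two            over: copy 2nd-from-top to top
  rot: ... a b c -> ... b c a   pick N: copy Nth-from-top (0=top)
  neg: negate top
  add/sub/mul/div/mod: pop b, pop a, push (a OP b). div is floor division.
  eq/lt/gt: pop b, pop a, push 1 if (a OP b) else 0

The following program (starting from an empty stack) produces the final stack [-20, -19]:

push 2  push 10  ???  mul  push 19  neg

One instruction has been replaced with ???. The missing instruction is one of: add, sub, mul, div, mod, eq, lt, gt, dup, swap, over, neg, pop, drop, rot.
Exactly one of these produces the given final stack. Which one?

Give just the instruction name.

Answer: neg

Derivation:
Stack before ???: [2, 10]
Stack after ???:  [2, -10]
The instruction that transforms [2, 10] -> [2, -10] is: neg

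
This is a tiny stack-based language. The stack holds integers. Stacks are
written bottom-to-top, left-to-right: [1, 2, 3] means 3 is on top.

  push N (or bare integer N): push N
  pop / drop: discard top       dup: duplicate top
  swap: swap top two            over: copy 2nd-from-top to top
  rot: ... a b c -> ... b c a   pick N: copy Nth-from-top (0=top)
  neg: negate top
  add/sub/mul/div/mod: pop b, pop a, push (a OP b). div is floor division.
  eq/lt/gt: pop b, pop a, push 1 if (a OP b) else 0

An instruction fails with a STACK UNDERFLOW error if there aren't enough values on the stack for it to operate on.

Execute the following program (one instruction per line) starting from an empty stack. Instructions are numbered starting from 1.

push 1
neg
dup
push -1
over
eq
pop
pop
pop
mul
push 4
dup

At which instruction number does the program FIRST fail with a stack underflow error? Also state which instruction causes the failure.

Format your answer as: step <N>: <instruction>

Answer: step 10: mul

Derivation:
Step 1 ('push 1'): stack = [1], depth = 1
Step 2 ('neg'): stack = [-1], depth = 1
Step 3 ('dup'): stack = [-1, -1], depth = 2
Step 4 ('push -1'): stack = [-1, -1, -1], depth = 3
Step 5 ('over'): stack = [-1, -1, -1, -1], depth = 4
Step 6 ('eq'): stack = [-1, -1, 1], depth = 3
Step 7 ('pop'): stack = [-1, -1], depth = 2
Step 8 ('pop'): stack = [-1], depth = 1
Step 9 ('pop'): stack = [], depth = 0
Step 10 ('mul'): needs 2 value(s) but depth is 0 — STACK UNDERFLOW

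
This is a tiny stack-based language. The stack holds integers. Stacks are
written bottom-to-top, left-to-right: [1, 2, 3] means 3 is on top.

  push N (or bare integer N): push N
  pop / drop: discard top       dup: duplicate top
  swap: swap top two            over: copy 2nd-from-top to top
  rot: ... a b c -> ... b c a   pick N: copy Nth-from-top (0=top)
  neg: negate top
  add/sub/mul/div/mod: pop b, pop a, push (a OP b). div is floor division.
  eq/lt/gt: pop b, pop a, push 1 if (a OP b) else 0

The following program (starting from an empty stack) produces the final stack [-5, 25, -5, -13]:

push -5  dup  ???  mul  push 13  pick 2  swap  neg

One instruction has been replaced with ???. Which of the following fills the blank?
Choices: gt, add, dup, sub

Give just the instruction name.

Answer: dup

Derivation:
Stack before ???: [-5, -5]
Stack after ???:  [-5, -5, -5]
Checking each choice:
  gt: stack underflow (need 2, have 1)
  add: stack underflow (need 2, have 1)
  dup: MATCH
  sub: stack underflow (need 2, have 1)


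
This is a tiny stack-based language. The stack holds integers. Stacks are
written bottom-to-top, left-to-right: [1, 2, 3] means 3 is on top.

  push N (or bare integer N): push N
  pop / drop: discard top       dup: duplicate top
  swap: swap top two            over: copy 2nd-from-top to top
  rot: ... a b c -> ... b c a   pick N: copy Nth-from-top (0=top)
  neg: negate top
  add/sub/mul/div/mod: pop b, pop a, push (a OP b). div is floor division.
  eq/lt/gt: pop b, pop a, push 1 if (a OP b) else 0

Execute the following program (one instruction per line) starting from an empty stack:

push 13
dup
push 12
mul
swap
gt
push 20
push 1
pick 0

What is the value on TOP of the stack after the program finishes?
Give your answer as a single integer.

After 'push 13': [13]
After 'dup': [13, 13]
After 'push 12': [13, 13, 12]
After 'mul': [13, 156]
After 'swap': [156, 13]
After 'gt': [1]
After 'push 20': [1, 20]
After 'push 1': [1, 20, 1]
After 'pick 0': [1, 20, 1, 1]

Answer: 1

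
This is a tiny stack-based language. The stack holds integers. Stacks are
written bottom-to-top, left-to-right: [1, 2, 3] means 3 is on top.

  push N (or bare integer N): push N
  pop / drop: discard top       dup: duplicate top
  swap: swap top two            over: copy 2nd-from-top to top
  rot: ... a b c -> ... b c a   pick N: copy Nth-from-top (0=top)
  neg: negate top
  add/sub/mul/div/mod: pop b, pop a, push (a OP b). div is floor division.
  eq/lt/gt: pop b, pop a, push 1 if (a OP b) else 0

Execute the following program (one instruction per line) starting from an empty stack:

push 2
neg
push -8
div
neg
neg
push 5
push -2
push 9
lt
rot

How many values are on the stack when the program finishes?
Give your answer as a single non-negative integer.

After 'push 2': stack = [2] (depth 1)
After 'neg': stack = [-2] (depth 1)
After 'push -8': stack = [-2, -8] (depth 2)
After 'div': stack = [0] (depth 1)
After 'neg': stack = [0] (depth 1)
After 'neg': stack = [0] (depth 1)
After 'push 5': stack = [0, 5] (depth 2)
After 'push -2': stack = [0, 5, -2] (depth 3)
After 'push 9': stack = [0, 5, -2, 9] (depth 4)
After 'lt': stack = [0, 5, 1] (depth 3)
After 'rot': stack = [5, 1, 0] (depth 3)

Answer: 3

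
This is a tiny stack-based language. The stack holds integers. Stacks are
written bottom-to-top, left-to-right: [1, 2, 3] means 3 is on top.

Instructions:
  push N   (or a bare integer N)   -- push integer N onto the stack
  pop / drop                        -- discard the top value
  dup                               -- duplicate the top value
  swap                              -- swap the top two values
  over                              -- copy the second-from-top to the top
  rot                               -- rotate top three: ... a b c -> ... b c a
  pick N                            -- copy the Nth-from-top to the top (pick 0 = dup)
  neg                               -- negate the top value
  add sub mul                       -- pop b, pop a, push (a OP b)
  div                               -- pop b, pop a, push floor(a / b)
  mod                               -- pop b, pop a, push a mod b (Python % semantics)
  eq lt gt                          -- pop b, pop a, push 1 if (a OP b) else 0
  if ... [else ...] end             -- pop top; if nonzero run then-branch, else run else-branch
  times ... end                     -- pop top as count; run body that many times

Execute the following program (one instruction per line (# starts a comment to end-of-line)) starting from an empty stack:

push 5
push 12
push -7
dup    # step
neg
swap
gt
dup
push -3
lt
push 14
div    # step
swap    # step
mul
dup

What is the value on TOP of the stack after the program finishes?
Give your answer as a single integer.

After 'push 5': [5]
After 'push 12': [5, 12]
After 'push -7': [5, 12, -7]
After 'dup': [5, 12, -7, -7]
After 'neg': [5, 12, -7, 7]
After 'swap': [5, 12, 7, -7]
After 'gt': [5, 12, 1]
After 'dup': [5, 12, 1, 1]
After 'push -3': [5, 12, 1, 1, -3]
After 'lt': [5, 12, 1, 0]
After 'push 14': [5, 12, 1, 0, 14]
After 'div': [5, 12, 1, 0]
After 'swap': [5, 12, 0, 1]
After 'mul': [5, 12, 0]
After 'dup': [5, 12, 0, 0]

Answer: 0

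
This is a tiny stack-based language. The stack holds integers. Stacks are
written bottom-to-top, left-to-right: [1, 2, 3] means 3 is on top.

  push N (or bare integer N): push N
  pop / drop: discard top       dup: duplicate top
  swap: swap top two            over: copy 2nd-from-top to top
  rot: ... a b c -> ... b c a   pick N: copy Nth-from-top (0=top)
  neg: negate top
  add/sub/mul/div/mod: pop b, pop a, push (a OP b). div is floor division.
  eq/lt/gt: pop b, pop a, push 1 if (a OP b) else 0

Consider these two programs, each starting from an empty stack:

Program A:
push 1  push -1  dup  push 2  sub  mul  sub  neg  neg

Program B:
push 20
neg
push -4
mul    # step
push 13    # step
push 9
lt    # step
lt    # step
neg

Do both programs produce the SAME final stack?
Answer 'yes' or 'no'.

Program A trace:
  After 'push 1': [1]
  After 'push -1': [1, -1]
  After 'dup': [1, -1, -1]
  After 'push 2': [1, -1, -1, 2]
  After 'sub': [1, -1, -3]
  After 'mul': [1, 3]
  After 'sub': [-2]
  After 'neg': [2]
  After 'neg': [-2]
Program A final stack: [-2]

Program B trace:
  After 'push 20': [20]
  After 'neg': [-20]
  After 'push -4': [-20, -4]
  After 'mul': [80]
  After 'push 13': [80, 13]
  After 'push 9': [80, 13, 9]
  After 'lt': [80, 0]
  After 'lt': [0]
  After 'neg': [0]
Program B final stack: [0]
Same: no

Answer: no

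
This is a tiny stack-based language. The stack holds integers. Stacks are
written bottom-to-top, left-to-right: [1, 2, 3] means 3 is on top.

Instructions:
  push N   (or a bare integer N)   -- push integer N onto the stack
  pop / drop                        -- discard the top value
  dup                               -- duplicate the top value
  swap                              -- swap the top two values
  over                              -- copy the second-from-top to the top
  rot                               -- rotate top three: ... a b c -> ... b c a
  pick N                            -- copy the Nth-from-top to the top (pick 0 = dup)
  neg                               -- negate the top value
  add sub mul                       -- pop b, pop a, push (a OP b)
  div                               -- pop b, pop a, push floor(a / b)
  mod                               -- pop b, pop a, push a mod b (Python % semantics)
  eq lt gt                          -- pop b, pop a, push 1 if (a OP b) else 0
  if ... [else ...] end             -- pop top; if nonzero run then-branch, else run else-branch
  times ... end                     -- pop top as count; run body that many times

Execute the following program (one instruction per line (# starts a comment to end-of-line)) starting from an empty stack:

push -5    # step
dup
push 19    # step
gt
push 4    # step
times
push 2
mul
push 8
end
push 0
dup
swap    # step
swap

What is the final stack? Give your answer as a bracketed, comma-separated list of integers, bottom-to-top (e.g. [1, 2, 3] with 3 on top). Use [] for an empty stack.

After 'push -5': [-5]
After 'dup': [-5, -5]
After 'push 19': [-5, -5, 19]
After 'gt': [-5, 0]
After 'push 4': [-5, 0, 4]
After 'times': [-5, 0]
After 'push 2': [-5, 0, 2]
After 'mul': [-5, 0]
After 'push 8': [-5, 0, 8]
After 'push 2': [-5, 0, 8, 2]
After 'mul': [-5, 0, 16]
After 'push 8': [-5, 0, 16, 8]
After 'push 2': [-5, 0, 16, 8, 2]
After 'mul': [-5, 0, 16, 16]
After 'push 8': [-5, 0, 16, 16, 8]
After 'push 2': [-5, 0, 16, 16, 8, 2]
After 'mul': [-5, 0, 16, 16, 16]
After 'push 8': [-5, 0, 16, 16, 16, 8]
After 'push 0': [-5, 0, 16, 16, 16, 8, 0]
After 'dup': [-5, 0, 16, 16, 16, 8, 0, 0]
After 'swap': [-5, 0, 16, 16, 16, 8, 0, 0]
After 'swap': [-5, 0, 16, 16, 16, 8, 0, 0]

Answer: [-5, 0, 16, 16, 16, 8, 0, 0]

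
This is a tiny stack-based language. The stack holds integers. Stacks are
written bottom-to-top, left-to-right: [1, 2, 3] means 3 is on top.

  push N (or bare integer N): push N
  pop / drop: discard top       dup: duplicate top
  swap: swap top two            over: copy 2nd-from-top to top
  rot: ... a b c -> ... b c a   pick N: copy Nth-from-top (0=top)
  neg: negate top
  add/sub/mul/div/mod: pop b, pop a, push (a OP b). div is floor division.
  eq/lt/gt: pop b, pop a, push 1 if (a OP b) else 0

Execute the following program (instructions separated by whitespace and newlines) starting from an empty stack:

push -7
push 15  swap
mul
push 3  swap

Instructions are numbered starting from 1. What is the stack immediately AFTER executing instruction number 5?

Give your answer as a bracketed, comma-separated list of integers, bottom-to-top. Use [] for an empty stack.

Step 1 ('push -7'): [-7]
Step 2 ('push 15'): [-7, 15]
Step 3 ('swap'): [15, -7]
Step 4 ('mul'): [-105]
Step 5 ('push 3'): [-105, 3]

Answer: [-105, 3]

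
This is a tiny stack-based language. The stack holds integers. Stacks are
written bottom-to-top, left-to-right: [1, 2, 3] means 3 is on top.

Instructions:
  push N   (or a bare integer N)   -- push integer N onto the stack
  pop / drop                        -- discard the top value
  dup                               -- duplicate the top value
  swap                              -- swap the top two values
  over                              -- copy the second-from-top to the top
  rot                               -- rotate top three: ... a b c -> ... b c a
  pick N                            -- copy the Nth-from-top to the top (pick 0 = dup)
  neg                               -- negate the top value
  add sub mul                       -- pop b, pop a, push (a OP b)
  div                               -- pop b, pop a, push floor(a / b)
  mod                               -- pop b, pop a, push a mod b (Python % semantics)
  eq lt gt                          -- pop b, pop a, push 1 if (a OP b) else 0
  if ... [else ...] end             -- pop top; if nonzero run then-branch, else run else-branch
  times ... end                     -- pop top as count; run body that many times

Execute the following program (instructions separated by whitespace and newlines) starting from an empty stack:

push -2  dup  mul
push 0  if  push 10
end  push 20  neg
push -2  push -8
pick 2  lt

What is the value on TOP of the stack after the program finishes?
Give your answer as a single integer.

After 'push -2': [-2]
After 'dup': [-2, -2]
After 'mul': [4]
After 'push 0': [4, 0]
After 'if': [4]
After 'push 20': [4, 20]
After 'neg': [4, -20]
After 'push -2': [4, -20, -2]
After 'push -8': [4, -20, -2, -8]
After 'pick 2': [4, -20, -2, -8, -20]
After 'lt': [4, -20, -2, 0]

Answer: 0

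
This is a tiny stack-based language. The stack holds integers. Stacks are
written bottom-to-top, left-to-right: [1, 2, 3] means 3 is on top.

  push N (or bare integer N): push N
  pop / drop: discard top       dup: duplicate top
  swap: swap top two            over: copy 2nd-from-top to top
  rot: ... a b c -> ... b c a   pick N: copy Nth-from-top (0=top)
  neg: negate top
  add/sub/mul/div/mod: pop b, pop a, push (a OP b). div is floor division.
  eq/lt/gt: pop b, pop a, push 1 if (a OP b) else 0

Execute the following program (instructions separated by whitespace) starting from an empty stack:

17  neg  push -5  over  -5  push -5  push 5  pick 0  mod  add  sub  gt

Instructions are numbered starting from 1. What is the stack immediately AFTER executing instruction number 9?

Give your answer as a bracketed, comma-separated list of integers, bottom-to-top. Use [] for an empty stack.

Answer: [-17, -5, -17, -5, -5, 0]

Derivation:
Step 1 ('17'): [17]
Step 2 ('neg'): [-17]
Step 3 ('push -5'): [-17, -5]
Step 4 ('over'): [-17, -5, -17]
Step 5 ('-5'): [-17, -5, -17, -5]
Step 6 ('push -5'): [-17, -5, -17, -5, -5]
Step 7 ('push 5'): [-17, -5, -17, -5, -5, 5]
Step 8 ('pick 0'): [-17, -5, -17, -5, -5, 5, 5]
Step 9 ('mod'): [-17, -5, -17, -5, -5, 0]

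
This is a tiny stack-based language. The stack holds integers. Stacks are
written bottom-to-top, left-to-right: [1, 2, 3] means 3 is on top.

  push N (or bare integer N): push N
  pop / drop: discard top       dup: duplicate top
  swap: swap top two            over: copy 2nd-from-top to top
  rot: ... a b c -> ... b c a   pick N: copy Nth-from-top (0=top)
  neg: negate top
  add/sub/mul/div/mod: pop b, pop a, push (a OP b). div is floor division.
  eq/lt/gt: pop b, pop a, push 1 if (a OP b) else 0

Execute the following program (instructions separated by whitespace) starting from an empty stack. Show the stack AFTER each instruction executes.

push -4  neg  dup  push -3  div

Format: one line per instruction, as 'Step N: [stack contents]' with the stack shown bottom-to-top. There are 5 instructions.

Step 1: [-4]
Step 2: [4]
Step 3: [4, 4]
Step 4: [4, 4, -3]
Step 5: [4, -2]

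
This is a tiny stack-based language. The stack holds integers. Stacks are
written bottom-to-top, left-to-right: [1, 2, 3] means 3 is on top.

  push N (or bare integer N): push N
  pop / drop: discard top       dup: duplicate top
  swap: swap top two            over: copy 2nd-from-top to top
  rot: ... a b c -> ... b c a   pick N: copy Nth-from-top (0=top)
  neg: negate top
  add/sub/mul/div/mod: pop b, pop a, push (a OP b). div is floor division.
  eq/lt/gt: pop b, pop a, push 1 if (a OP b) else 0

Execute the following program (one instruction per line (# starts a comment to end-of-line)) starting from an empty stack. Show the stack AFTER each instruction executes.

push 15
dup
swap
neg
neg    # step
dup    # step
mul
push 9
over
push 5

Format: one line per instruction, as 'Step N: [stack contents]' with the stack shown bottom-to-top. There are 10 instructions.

Step 1: [15]
Step 2: [15, 15]
Step 3: [15, 15]
Step 4: [15, -15]
Step 5: [15, 15]
Step 6: [15, 15, 15]
Step 7: [15, 225]
Step 8: [15, 225, 9]
Step 9: [15, 225, 9, 225]
Step 10: [15, 225, 9, 225, 5]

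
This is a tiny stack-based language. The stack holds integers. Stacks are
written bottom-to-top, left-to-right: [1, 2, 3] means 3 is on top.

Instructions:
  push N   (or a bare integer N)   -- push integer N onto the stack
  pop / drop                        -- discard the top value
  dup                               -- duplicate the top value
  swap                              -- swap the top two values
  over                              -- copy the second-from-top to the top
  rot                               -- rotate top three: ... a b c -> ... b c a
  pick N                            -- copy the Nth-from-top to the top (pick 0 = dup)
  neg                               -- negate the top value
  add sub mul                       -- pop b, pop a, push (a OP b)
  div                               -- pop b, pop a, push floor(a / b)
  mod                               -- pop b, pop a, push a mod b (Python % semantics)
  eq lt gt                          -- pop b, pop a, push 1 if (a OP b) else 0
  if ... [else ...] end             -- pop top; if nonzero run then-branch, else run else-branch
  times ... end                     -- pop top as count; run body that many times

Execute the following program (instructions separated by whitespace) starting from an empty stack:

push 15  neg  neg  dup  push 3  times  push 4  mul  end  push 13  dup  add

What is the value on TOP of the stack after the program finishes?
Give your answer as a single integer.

Answer: 26

Derivation:
After 'push 15': [15]
After 'neg': [-15]
After 'neg': [15]
After 'dup': [15, 15]
After 'push 3': [15, 15, 3]
After 'times': [15, 15]
After 'push 4': [15, 15, 4]
After 'mul': [15, 60]
After 'push 4': [15, 60, 4]
After 'mul': [15, 240]
After 'push 4': [15, 240, 4]
After 'mul': [15, 960]
After 'push 13': [15, 960, 13]
After 'dup': [15, 960, 13, 13]
After 'add': [15, 960, 26]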